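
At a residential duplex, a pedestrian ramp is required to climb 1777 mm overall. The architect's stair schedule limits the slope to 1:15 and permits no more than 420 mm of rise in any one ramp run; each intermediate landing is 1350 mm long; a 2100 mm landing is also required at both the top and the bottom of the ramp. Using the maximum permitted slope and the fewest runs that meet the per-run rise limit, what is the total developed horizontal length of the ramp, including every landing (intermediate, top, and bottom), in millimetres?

36255 mm

⌈1777/420⌉ = 5 ramp runs. That means 4 intermediate landings.
Horizontal run for 1777 mm of rise at 1:15 is 1777 × 15 = 26655 mm.
Intermediate landings: 4 × 1350 = 5400 mm.
Top and bottom landings: 2 × 2100 = 4200 mm.
Total = 26655 + 5400 + 4200 = 36255 mm.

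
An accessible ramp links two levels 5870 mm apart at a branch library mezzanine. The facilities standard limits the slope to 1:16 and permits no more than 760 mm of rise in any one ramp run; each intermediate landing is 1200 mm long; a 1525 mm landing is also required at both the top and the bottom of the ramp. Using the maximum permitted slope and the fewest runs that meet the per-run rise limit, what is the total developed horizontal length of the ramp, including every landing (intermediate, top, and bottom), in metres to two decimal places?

5870 / 760 = 7.724 → round up to 8 ramp runs. That means 7 intermediate landings.
Horizontal run for 5870 mm of rise at 1:16 is 5870 × 16 = 93920 mm.
7 intermediate landings contribute 7 × 1200 = 8400 mm.
Top and bottom landings: 2 × 1525 = 3050 mm.
Total = 93920 + 8400 + 3050 = 105370 mm.
= 105.37 m.

105.37 m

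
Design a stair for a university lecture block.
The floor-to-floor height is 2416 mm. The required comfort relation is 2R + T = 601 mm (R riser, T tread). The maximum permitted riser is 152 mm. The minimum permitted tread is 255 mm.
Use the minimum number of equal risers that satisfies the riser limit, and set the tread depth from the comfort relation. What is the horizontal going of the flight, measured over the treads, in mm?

⌈2416/152⌉ = 16 risers.
Riser R = 2416 / 16 = 151 mm, within the 152 mm limit.
From 2R + T = 601: T = 601 − 302 = 299 mm.
Treads = 16 − 1 = 15; going = 15 × 299 = 4485 mm.

4485 mm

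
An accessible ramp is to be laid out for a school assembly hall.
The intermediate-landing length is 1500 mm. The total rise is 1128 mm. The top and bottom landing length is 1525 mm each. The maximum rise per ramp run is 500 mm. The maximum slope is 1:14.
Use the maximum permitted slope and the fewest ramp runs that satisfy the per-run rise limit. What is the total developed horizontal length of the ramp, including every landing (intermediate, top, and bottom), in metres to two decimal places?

1128 / 500 = 2.26, so 3 ramp runs are needed. That means 2 intermediate landings.
Ramp run (horizontal) at 1:14: 1128 × 14 = 15792 mm.
2 intermediate landings contribute 2 × 1500 = 3000 mm.
Top and bottom landings: 2 × 1525 = 3050 mm.
Total = 15792 + 3000 + 3050 = 21842 mm.
= 21.84 m.

21.84 m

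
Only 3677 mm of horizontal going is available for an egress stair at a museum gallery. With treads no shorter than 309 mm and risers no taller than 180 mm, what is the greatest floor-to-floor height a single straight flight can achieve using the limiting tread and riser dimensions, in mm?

2160 mm

3677 / 309 = 11.90, so 11 treads fit.
Risers = treads + 1 = 12.
Maximum height = 12 × 180 = 2160 mm.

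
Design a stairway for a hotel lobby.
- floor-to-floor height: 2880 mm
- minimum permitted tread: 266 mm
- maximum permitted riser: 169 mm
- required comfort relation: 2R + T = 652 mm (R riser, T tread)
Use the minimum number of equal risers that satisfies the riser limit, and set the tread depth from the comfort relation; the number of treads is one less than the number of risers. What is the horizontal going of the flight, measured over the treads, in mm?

At most 169 each: 2880/169 = 17.04, giving 18 risers.
R = 2880 ÷ 18 = 160 mm.
From 2R + T = 652: T = 652 − 320 = 332 mm.
18 risers give 17 treads; going = 17 × 332 = 5644 mm.

5644 mm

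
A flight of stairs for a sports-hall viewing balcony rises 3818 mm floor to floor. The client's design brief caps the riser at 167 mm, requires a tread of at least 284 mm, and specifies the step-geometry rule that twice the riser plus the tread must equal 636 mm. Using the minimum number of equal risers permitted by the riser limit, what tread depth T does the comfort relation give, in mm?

3818 / 167 = 22.86, so 23 risers are needed.
R = 3818 ÷ 23 = 166 mm.
Tread T = 636 − 2 × 166 = 304 mm (≥ 284 mm).

304 mm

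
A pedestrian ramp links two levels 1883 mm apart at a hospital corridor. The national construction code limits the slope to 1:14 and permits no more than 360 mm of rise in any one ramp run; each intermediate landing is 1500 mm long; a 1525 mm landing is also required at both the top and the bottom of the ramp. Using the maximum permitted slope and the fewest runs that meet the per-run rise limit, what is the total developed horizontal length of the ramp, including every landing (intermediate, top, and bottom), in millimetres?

⌈1883/360⌉ = 6 ramp runs. That means 5 intermediate landings.
Ramp run (horizontal) at 1:14: 1883 × 14 = 26362 mm.
5 intermediate landings contribute 5 × 1500 = 7500 mm.
Top and bottom landings: 2 × 1525 = 3050 mm.
Total = 26362 + 7500 + 3050 = 36912 mm.

36912 mm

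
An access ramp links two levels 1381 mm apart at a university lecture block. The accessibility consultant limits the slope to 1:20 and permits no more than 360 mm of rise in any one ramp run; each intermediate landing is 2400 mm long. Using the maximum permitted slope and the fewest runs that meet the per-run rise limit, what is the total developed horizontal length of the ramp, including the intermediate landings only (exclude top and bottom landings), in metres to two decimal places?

34.82 m

At most 360 each: 1381/360 = 3.84, giving 4 ramp runs. That means 3 intermediate landings.
Ramp run (horizontal) at 1:20: 1381 × 20 = 27620 mm.
3 intermediate landings contribute 3 × 2400 = 7200 mm.
Total developed length = 27620 + 7200 = 34820 mm.
= 34.82 m.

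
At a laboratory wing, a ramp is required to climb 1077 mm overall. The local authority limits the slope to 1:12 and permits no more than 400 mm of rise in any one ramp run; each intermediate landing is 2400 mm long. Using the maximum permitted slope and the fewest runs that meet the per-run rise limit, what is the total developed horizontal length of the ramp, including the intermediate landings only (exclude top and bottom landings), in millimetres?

17724 mm

1077 / 400 = 2.69, so 3 ramp runs are needed. That means 2 intermediate landings.
Horizontal run for 1077 mm of rise at 1:12 is 1077 × 12 = 12924 mm.
2 intermediate landings contribute 2 × 2400 = 4800 mm.
Total developed length = 12924 + 4800 = 17724 mm.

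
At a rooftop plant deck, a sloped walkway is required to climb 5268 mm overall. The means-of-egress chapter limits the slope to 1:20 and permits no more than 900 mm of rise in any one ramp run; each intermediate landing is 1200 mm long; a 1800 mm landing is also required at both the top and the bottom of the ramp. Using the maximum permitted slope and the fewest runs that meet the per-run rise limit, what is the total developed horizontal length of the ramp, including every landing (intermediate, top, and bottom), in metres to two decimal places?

114.96 m

5268 / 900 = 5.853 → round up to 6 ramp runs. That means 5 intermediate landings.
Ramp run (horizontal) at 1:20: 5268 × 20 = 105360 mm.
Intermediate landings: 5 × 1200 = 6000 mm.
Top and bottom landings: 2 × 1800 = 3600 mm.
Total = 105360 + 6000 + 3600 = 114960 mm.
= 114.96 m.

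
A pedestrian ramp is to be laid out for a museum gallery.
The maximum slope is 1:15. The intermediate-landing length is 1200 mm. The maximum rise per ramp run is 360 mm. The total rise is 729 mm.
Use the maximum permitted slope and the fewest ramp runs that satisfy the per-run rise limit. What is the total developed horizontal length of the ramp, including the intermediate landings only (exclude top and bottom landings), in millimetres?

At most 360 each: 729/360 = 2.02, giving 3 ramp runs. That means 2 intermediate landings.
Horizontal run for 729 mm of rise at 1:15 is 729 × 15 = 10935 mm.
Intermediate landings: 2 × 1200 = 2400 mm.
Total developed length = 10935 + 2400 = 13335 mm.

13335 mm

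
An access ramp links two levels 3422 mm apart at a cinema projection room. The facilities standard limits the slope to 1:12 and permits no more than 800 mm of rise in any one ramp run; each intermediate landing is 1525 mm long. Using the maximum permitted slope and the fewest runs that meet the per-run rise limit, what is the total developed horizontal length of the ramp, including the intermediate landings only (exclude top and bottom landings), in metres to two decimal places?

At most 800 each: 3422/800 = 4.28, giving 5 ramp runs. That means 4 intermediate landings.
Ramp run (horizontal) at 1:12: 3422 × 12 = 41064 mm.
4 intermediate landings contribute 4 × 1525 = 6100 mm.
Total developed length = 41064 + 6100 = 47164 mm.
= 47.16 m.

47.16 m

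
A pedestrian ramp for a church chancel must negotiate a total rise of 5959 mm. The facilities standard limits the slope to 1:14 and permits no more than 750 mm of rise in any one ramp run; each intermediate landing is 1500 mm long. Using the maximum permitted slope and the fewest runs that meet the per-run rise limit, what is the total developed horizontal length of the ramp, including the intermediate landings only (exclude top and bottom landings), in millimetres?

5959 / 750 = 7.945 → round up to 8 ramp runs. That means 7 intermediate landings.
Horizontal run for 5959 mm of rise at 1:14 is 5959 × 14 = 83426 mm.
7 intermediate landings contribute 7 × 1500 = 10500 mm.
Developed length = 83426 + 10500 = 93926 mm.

93926 mm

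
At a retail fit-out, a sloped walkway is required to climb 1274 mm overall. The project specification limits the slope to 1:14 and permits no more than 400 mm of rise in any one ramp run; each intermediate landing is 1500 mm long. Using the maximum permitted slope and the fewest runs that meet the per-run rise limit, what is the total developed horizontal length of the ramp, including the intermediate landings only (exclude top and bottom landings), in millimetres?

22336 mm

⌈1274/400⌉ = 4 ramp runs. That means 3 intermediate landings.
Ramp run (horizontal) at 1:14: 1274 × 14 = 17836 mm.
3 intermediate landings contribute 3 × 1500 = 4500 mm.
Total developed length = 17836 + 4500 = 22336 mm.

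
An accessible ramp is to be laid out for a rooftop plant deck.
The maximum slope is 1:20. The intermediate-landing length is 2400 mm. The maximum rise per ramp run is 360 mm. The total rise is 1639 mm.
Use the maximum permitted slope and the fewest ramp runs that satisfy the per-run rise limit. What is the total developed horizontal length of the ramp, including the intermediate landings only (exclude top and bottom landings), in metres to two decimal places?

42.38 m

At most 360 each: 1639/360 = 4.55, giving 5 ramp runs. That means 4 intermediate landings.
Ramp run (horizontal) at 1:20: 1639 × 20 = 32780 mm.
Intermediate landings: 4 × 2400 = 9600 mm.
Developed length = 32780 + 9600 = 42380 mm.
= 42.38 m.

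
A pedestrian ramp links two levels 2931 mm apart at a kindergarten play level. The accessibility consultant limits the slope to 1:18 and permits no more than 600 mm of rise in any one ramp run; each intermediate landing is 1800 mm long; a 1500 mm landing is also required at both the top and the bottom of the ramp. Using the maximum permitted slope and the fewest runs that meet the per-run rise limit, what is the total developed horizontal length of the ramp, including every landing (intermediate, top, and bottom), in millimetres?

62958 mm

⌈2931/600⌉ = 5 ramp runs. That means 4 intermediate landings.
Horizontal run for 2931 mm of rise at 1:18 is 2931 × 18 = 52758 mm.
4 intermediate landings contribute 4 × 1800 = 7200 mm.
Top and bottom landings: 2 × 1500 = 3000 mm.
Total = 52758 + 7200 + 3000 = 62958 mm.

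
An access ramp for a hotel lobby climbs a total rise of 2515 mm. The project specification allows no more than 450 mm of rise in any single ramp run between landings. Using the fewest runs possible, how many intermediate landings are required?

2515 / 450 = 5.589 → round up to 6 ramp runs.
6 runs are separated by 5 intermediate landings.

5 intermediate landings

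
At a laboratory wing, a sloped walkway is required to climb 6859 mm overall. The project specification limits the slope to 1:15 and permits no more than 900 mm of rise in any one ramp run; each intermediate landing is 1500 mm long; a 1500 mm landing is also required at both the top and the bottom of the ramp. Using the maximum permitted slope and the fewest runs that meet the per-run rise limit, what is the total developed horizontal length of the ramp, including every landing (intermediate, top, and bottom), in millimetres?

116385 mm

⌈6859/900⌉ = 8 ramp runs. That means 7 intermediate landings.
Ramp run (horizontal) at 1:15: 6859 × 15 = 102885 mm.
7 intermediate landings contribute 7 × 1500 = 10500 mm.
Top and bottom landings: 2 × 1500 = 3000 mm.
Total = 102885 + 10500 + 3000 = 116385 mm.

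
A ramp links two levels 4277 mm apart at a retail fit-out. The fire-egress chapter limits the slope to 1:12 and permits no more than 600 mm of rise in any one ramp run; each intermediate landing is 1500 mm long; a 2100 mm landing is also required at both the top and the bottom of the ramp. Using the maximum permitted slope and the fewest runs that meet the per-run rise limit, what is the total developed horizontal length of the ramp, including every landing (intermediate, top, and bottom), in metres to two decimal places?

4277 / 600 = 7.13, so 8 ramp runs are needed. That means 7 intermediate landings.
Horizontal run for 4277 mm of rise at 1:12 is 4277 × 12 = 51324 mm.
7 intermediate landings contribute 7 × 1500 = 10500 mm.
Top and bottom landings: 2 × 2100 = 4200 mm.
Total = 51324 + 10500 + 4200 = 66024 mm.
= 66.02 m.

66.02 m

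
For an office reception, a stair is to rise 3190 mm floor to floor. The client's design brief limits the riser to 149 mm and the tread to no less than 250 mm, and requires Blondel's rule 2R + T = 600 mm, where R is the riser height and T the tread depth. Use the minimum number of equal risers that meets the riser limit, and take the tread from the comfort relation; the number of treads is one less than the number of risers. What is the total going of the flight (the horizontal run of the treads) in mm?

6510 mm

3190 / 149 = 21.41, so 22 risers are needed.
Riser R = 3190 / 22 = 145 mm, within the 149 mm limit.
Tread T = 600 − 2 × 145 = 310 mm (≥ 250 mm).
22 risers give 21 treads; going = 21 × 310 = 6510 mm.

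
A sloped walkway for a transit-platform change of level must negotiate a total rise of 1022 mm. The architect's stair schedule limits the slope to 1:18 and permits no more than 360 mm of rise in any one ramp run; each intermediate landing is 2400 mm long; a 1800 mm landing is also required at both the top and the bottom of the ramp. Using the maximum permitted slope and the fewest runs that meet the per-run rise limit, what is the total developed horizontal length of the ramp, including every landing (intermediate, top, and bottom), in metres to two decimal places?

⌈1022/360⌉ = 3 ramp runs. That means 2 intermediate landings.
Horizontal run for 1022 mm of rise at 1:18 is 1022 × 18 = 18396 mm.
Intermediate landings: 2 × 2400 = 4800 mm.
Top and bottom landings: 2 × 1800 = 3600 mm.
Total = 18396 + 4800 + 3600 = 26796 mm.
= 26.80 m.

26.80 m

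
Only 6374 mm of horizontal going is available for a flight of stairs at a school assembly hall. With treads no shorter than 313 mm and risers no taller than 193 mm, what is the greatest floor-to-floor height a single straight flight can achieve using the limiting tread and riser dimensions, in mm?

4053 mm

6374 / 313 = 20.36, so 20 treads fit.
Risers = treads + 1 = 21.
Maximum height = 21 × 193 = 4053 mm.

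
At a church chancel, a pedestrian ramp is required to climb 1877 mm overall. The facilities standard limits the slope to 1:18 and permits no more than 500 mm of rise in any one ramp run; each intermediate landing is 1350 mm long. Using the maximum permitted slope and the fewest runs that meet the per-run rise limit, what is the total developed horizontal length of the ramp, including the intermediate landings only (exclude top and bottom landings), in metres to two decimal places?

37.84 m

1877 / 500 = 3.754 → round up to 4 ramp runs. That means 3 intermediate landings.
Ramp run (horizontal) at 1:18: 1877 × 18 = 33786 mm.
3 intermediate landings contribute 3 × 1350 = 4050 mm.
Developed length = 33786 + 4050 = 37836 mm.
= 37.84 m.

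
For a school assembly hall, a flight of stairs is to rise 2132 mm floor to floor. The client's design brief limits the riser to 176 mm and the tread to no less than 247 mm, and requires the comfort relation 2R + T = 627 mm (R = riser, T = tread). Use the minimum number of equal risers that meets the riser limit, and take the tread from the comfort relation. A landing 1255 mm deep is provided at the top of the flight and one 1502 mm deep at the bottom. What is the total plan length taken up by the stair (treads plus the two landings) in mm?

6345 mm

At most 176 each: 2132/176 = 12.11, giving 13 risers.
Each riser is 2132/13 = 164 mm (≤ 176 mm).
T = 627 − 2·164 = 299 mm, which satisfies the 247 mm minimum.
Going = (13 − 1) × 299 = 3588 mm.
Add landings: 3588 + 1255 + 1502 = 6345 mm.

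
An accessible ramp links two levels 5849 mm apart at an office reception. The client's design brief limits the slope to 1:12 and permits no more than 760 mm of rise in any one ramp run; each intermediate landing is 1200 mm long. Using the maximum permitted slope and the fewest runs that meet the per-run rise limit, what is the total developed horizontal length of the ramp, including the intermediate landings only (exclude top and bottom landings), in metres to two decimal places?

At most 760 each: 5849/760 = 7.70, giving 8 ramp runs. That means 7 intermediate landings.
Horizontal run for 5849 mm of rise at 1:12 is 5849 × 12 = 70188 mm.
Intermediate landings: 7 × 1200 = 8400 mm.
Total developed length = 70188 + 8400 = 78588 mm.
= 78.59 m.

78.59 m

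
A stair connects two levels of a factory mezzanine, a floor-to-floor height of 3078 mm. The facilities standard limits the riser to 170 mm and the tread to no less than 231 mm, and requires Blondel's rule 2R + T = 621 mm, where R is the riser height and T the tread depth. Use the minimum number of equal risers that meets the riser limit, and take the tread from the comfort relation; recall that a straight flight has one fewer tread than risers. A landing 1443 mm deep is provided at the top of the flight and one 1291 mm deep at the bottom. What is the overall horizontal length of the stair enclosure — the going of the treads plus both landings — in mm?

3078 / 170 = 18.106 → round up to 19 risers.
Each riser is 3078/19 = 162 mm (≤ 170 mm).
Tread T = 621 − 2 × 162 = 297 mm (≥ 231 mm).
19 risers give 18 treads; going = 18 × 297 = 5346 mm.
Add landings: 5346 + 1443 + 1291 = 8080 mm.

8080 mm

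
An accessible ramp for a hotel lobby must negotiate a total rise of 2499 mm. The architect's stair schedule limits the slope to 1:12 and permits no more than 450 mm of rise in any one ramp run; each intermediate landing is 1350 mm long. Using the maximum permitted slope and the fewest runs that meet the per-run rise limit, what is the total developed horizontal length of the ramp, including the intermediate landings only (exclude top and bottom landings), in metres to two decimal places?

⌈2499/450⌉ = 6 ramp runs. That means 5 intermediate landings.
Ramp run (horizontal) at 1:12: 2499 × 12 = 29988 mm.
Intermediate landings: 5 × 1350 = 6750 mm.
Total developed length = 29988 + 6750 = 36738 mm.
= 36.74 m.

36.74 m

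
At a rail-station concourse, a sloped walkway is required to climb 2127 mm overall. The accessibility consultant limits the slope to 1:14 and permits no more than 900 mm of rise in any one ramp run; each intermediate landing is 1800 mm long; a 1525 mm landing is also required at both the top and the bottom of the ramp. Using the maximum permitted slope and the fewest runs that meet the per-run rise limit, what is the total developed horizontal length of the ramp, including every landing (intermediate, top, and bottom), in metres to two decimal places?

36.43 m

At most 900 each: 2127/900 = 2.36, giving 3 ramp runs. That means 2 intermediate landings.
Horizontal run for 2127 mm of rise at 1:14 is 2127 × 14 = 29778 mm.
2 intermediate landings contribute 2 × 1800 = 3600 mm.
Top and bottom landings: 2 × 1525 = 3050 mm.
Total = 29778 + 3600 + 3050 = 36428 mm.
= 36.43 m.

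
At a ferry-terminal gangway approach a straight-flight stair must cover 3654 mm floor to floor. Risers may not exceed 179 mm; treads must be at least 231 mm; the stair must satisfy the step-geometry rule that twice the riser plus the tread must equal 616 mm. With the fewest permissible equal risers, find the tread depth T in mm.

3654 / 179 = 20.41, so 21 risers are needed.
Riser R = 3654 / 21 = 174 mm, within the 179 mm limit.
T = 616 − 2·174 = 268 mm, which satisfies the 231 mm minimum.

268 mm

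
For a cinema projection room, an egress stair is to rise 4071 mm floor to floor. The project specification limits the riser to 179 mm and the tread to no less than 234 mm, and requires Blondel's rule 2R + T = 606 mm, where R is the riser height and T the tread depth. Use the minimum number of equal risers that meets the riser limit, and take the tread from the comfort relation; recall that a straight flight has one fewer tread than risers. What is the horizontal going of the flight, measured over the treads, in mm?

4071 / 179 = 22.743 → round up to 23 risers.
Riser R = 4071 / 23 = 177 mm, within the 179 mm limit.
Tread T = 606 − 2 × 177 = 252 mm (≥ 234 mm).
Going = (23 − 1) × 252 = 5544 mm.

5544 mm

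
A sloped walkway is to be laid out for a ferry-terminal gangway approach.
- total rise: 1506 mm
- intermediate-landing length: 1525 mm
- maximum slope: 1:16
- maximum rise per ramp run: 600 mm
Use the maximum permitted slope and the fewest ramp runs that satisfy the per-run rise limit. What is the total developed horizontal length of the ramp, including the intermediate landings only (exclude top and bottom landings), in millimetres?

1506 / 600 = 2.51, so 3 ramp runs are needed. That means 2 intermediate landings.
Horizontal run for 1506 mm of rise at 1:16 is 1506 × 16 = 24096 mm.
2 intermediate landings contribute 2 × 1525 = 3050 mm.
Developed length = 24096 + 3050 = 27146 mm.

27146 mm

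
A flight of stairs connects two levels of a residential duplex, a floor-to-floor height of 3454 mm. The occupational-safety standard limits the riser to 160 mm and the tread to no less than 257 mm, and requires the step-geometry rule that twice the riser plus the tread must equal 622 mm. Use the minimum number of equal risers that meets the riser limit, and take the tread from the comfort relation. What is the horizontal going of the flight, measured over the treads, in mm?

6468 mm

At most 160 each: 3454/160 = 21.59, giving 22 risers.
Each riser is 3454/22 = 157 mm (≤ 160 mm).
Tread T = 622 − 2 × 157 = 308 mm (≥ 257 mm).
22 risers give 21 treads; going = 21 × 308 = 6468 mm.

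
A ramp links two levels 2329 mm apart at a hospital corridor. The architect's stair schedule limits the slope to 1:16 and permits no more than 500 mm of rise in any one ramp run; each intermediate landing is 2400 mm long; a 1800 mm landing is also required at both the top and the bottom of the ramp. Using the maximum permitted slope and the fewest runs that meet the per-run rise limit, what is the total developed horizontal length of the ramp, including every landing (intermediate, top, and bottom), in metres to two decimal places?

50.46 m

At most 500 each: 2329/500 = 4.66, giving 5 ramp runs. That means 4 intermediate landings.
Horizontal run for 2329 mm of rise at 1:16 is 2329 × 16 = 37264 mm.
Intermediate landings: 4 × 2400 = 9600 mm.
Top and bottom landings: 2 × 1800 = 3600 mm.
Total = 37264 + 9600 + 3600 = 50464 mm.
= 50.46 m.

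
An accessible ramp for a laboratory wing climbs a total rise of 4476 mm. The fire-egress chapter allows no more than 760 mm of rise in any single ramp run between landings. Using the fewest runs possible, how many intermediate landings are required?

5 intermediate landings

4476 / 760 = 5.89, so 6 ramp runs are needed.
6 runs are separated by 5 intermediate landings.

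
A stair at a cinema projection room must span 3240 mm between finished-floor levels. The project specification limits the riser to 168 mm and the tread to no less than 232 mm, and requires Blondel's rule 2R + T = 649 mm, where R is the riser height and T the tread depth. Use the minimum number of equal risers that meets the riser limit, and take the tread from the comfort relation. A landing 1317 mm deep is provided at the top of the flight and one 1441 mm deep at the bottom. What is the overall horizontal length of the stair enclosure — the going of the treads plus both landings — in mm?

3240 / 168 = 19.286 → round up to 20 risers.
Riser R = 3240 / 20 = 162 mm, within the 168 mm limit.
From 2R + T = 649: T = 649 − 324 = 325 mm.
Treads = 20 − 1 = 19; going = 19 × 325 = 6175 mm.
Add landings: 6175 + 1317 + 1441 = 8933 mm.

8933 mm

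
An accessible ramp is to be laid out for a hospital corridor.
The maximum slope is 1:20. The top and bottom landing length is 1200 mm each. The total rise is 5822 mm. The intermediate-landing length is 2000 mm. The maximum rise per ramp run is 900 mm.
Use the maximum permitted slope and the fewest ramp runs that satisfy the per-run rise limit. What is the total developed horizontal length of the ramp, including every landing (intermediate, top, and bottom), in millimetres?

130840 mm

⌈5822/900⌉ = 7 ramp runs. That means 6 intermediate landings.
Horizontal run for 5822 mm of rise at 1:20 is 5822 × 20 = 116440 mm.
Intermediate landings: 6 × 2000 = 12000 mm.
Top and bottom landings: 2 × 1200 = 2400 mm.
Total = 116440 + 12000 + 2400 = 130840 mm.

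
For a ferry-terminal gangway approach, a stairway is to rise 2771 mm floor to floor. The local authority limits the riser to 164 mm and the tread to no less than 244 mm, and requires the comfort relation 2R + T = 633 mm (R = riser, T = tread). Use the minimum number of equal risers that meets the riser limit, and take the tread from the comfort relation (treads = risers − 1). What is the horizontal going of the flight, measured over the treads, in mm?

4912 mm

⌈2771/164⌉ = 17 risers.
Each riser is 2771/17 = 163 mm (≤ 164 mm).
Tread T = 633 − 2 × 163 = 307 mm (≥ 244 mm).
Treads = 17 − 1 = 16; going = 16 × 307 = 4912 mm.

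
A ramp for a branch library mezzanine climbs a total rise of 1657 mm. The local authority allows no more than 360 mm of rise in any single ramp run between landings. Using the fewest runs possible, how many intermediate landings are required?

At most 360 each: 1657/360 = 4.60, giving 5 ramp runs.
5 runs are separated by 4 intermediate landings.

4 intermediate landings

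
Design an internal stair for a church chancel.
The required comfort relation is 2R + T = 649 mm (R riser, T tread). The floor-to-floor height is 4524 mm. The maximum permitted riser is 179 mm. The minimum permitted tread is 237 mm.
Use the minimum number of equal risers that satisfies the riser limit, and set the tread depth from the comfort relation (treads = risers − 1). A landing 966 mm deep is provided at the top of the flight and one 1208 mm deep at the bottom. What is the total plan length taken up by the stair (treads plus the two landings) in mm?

4524 / 179 = 25.274 → round up to 26 risers.
R = 4524 ÷ 26 = 174 mm.
From 2R + T = 649: T = 649 − 348 = 301 mm.
Going = (26 − 1) × 301 = 7525 mm.
Add landings: 7525 + 966 + 1208 = 9699 mm.

9699 mm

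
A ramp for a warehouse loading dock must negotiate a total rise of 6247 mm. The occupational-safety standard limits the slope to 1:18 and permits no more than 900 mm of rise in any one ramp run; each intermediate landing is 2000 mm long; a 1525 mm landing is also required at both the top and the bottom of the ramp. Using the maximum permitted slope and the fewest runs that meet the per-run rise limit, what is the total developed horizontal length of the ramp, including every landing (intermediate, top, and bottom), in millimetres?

At most 900 each: 6247/900 = 6.94, giving 7 ramp runs. That means 6 intermediate landings.
Ramp run (horizontal) at 1:18: 6247 × 18 = 112446 mm.
6 intermediate landings contribute 6 × 2000 = 12000 mm.
Top and bottom landings: 2 × 1525 = 3050 mm.
Total = 112446 + 12000 + 3050 = 127496 mm.

127496 mm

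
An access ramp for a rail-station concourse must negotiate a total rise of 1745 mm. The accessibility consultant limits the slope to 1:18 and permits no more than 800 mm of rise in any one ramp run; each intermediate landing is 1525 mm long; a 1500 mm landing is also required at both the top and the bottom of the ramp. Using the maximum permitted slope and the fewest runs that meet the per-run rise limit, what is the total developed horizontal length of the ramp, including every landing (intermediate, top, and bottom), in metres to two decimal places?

37.46 m

1745 / 800 = 2.18, so 3 ramp runs are needed. That means 2 intermediate landings.
Horizontal run for 1745 mm of rise at 1:18 is 1745 × 18 = 31410 mm.
2 intermediate landings contribute 2 × 1525 = 3050 mm.
Top and bottom landings: 2 × 1500 = 3000 mm.
Total = 31410 + 3050 + 3000 = 37460 mm.
= 37.46 m.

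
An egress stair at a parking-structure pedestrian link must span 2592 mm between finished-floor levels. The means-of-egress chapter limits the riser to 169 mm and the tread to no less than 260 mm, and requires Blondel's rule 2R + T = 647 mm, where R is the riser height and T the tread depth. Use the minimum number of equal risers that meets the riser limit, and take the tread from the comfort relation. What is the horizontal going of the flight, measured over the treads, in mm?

4845 mm

⌈2592/169⌉ = 16 risers.
Riser R = 2592 / 16 = 162 mm, within the 169 mm limit.
T = 647 − 2·162 = 323 mm, which satisfies the 260 mm minimum.
16 risers give 15 treads; going = 15 × 323 = 4845 mm.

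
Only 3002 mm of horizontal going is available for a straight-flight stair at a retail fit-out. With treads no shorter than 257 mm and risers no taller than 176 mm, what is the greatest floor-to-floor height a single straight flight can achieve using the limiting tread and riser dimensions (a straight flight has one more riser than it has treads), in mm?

2112 mm

3002 / 257 = 11.68, so 11 treads fit.
Risers = treads + 1 = 12.
Maximum height = 12 × 176 = 2112 mm.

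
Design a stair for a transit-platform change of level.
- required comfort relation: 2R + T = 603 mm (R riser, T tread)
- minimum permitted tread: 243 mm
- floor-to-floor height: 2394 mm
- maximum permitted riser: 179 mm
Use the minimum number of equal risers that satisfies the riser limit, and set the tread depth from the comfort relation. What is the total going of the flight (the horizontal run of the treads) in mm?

2394 / 179 = 13.37, so 14 risers are needed.
Each riser is 2394/14 = 171 mm (≤ 179 mm).
T = 603 − 2·171 = 261 mm, which satisfies the 243 mm minimum.
Going = (14 − 1) × 261 = 3393 mm.

3393 mm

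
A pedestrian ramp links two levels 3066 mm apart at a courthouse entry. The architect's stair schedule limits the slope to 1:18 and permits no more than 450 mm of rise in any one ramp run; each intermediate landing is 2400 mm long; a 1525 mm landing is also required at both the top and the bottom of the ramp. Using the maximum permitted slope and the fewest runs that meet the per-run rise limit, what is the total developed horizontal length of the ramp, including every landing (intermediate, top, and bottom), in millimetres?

At most 450 each: 3066/450 = 6.81, giving 7 ramp runs. That means 6 intermediate landings.
Horizontal run for 3066 mm of rise at 1:18 is 3066 × 18 = 55188 mm.
6 intermediate landings contribute 6 × 2400 = 14400 mm.
Top and bottom landings: 2 × 1525 = 3050 mm.
Total = 55188 + 14400 + 3050 = 72638 mm.

72638 mm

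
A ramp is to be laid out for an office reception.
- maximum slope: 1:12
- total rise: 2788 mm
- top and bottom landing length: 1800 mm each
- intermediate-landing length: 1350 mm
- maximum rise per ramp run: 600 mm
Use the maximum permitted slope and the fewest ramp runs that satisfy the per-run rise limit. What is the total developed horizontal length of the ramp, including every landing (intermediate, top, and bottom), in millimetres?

⌈2788/600⌉ = 5 ramp runs. That means 4 intermediate landings.
Horizontal run for 2788 mm of rise at 1:12 is 2788 × 12 = 33456 mm.
4 intermediate landings contribute 4 × 1350 = 5400 mm.
Top and bottom landings: 2 × 1800 = 3600 mm.
Total = 33456 + 5400 + 3600 = 42456 mm.

42456 mm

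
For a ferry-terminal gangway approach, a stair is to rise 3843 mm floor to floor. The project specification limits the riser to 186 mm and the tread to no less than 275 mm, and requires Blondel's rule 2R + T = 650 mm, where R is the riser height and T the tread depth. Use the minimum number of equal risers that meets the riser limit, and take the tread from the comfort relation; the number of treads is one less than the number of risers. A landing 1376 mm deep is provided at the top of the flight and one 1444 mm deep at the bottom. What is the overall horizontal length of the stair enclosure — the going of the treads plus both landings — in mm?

At most 186 each: 3843/186 = 20.66, giving 21 risers.
Riser R = 3843 / 21 = 183 mm, within the 186 mm limit.
From 2R + T = 650: T = 650 − 366 = 284 mm.
Going = (21 − 1) × 284 = 5680 mm.
Add landings: 5680 + 1376 + 1444 = 8500 mm.

8500 mm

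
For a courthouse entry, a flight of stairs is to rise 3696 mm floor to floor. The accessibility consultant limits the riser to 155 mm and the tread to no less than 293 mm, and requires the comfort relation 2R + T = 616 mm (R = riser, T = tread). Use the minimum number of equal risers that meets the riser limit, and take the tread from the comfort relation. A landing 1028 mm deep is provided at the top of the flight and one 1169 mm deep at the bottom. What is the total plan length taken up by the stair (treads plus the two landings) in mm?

3696 / 155 = 23.85, so 24 risers are needed.
R = 3696 ÷ 24 = 154 mm.
Tread T = 616 − 2 × 154 = 308 mm (≥ 293 mm).
Going = (24 − 1) × 308 = 7084 mm.
Add landings: 7084 + 1028 + 1169 = 9281 mm.

9281 mm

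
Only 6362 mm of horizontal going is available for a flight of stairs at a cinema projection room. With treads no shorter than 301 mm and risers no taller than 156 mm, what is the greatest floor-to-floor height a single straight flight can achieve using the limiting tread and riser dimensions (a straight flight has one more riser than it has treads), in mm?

Treads that fit: ⌊6362 / 301⌋ = 21.
Risers = treads + 1 = 22.
Maximum height = 22 × 156 = 3432 mm.

3432 mm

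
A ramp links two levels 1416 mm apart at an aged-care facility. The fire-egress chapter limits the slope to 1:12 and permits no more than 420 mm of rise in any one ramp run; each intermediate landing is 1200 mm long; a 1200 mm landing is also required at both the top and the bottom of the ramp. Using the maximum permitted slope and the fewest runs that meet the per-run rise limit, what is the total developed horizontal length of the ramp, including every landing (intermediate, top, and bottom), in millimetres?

⌈1416/420⌉ = 4 ramp runs. That means 3 intermediate landings.
Horizontal run for 1416 mm of rise at 1:12 is 1416 × 12 = 16992 mm.
3 intermediate landings contribute 3 × 1200 = 3600 mm.
Top and bottom landings: 2 × 1200 = 2400 mm.
Total = 16992 + 3600 + 2400 = 22992 mm.

22992 mm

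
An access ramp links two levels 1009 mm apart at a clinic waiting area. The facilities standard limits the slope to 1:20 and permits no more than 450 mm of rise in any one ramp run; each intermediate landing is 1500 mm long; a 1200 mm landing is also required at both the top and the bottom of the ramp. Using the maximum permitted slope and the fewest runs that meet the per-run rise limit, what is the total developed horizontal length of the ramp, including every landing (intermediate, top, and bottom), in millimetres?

25580 mm

1009 / 450 = 2.24, so 3 ramp runs are needed. That means 2 intermediate landings.
Horizontal run for 1009 mm of rise at 1:20 is 1009 × 20 = 20180 mm.
Intermediate landings: 2 × 1500 = 3000 mm.
Top and bottom landings: 2 × 1200 = 2400 mm.
Total = 20180 + 3000 + 2400 = 25580 mm.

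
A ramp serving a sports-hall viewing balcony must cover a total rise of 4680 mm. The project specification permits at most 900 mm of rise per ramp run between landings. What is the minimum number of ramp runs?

6 runs

⌈4680/900⌉ = 6 ramp runs.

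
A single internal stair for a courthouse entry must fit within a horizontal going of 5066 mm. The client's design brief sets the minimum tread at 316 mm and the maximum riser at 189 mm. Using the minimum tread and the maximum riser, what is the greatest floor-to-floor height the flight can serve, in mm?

Treads that fit: ⌊5066 / 316⌋ = 16.
Risers = treads + 1 = 17.
Maximum height = 17 × 189 = 3213 mm.

3213 mm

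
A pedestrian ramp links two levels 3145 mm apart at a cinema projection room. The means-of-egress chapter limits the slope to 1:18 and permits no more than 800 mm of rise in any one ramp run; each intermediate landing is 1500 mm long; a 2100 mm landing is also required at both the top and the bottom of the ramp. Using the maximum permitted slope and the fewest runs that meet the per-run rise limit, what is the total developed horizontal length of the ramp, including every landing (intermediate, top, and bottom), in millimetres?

3145 / 800 = 3.93, so 4 ramp runs are needed. That means 3 intermediate landings.
Horizontal run for 3145 mm of rise at 1:18 is 3145 × 18 = 56610 mm.
Intermediate landings: 3 × 1500 = 4500 mm.
Top and bottom landings: 2 × 2100 = 4200 mm.
Total = 56610 + 4500 + 4200 = 65310 mm.

65310 mm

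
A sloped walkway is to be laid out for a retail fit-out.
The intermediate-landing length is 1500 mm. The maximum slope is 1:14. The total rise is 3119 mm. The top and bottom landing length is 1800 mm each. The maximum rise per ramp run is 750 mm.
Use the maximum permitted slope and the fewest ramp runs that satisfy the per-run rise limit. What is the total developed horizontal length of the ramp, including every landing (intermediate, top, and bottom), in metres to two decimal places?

53.27 m

3119 / 750 = 4.159 → round up to 5 ramp runs. That means 4 intermediate landings.
Horizontal run for 3119 mm of rise at 1:14 is 3119 × 14 = 43666 mm.
Intermediate landings: 4 × 1500 = 6000 mm.
Top and bottom landings: 2 × 1800 = 3600 mm.
Total = 43666 + 6000 + 3600 = 53266 mm.
= 53.27 m.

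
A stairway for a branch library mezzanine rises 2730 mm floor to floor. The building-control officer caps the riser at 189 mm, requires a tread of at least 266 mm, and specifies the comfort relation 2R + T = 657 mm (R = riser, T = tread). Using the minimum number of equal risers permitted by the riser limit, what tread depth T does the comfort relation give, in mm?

At most 189 each: 2730/189 = 14.44, giving 15 risers.
Riser R = 2730 / 15 = 182 mm, within the 189 mm limit.
From 2R + T = 657: T = 657 − 364 = 293 mm.

293 mm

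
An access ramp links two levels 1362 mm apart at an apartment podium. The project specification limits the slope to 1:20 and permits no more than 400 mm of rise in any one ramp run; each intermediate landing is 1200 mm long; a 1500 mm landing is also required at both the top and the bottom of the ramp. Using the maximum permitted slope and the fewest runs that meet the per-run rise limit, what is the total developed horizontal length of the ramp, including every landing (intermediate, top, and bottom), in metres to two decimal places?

33.84 m

1362 / 400 = 3.40, so 4 ramp runs are needed. That means 3 intermediate landings.
Horizontal run for 1362 mm of rise at 1:20 is 1362 × 20 = 27240 mm.
Intermediate landings: 3 × 1200 = 3600 mm.
Top and bottom landings: 2 × 1500 = 3000 mm.
Total = 27240 + 3600 + 3000 = 33840 mm.
= 33.84 m.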